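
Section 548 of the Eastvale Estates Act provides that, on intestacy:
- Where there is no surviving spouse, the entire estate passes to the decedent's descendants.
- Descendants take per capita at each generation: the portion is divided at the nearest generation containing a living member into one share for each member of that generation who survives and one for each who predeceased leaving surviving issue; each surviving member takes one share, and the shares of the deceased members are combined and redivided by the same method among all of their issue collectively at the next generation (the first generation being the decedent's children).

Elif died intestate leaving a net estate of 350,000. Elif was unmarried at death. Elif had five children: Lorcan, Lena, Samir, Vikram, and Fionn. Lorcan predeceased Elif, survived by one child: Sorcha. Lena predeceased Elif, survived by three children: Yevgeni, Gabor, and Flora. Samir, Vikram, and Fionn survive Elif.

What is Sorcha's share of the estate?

Sorcha receives 35,000.

The entire 350,000 passes to the descendants.
That amount (350,000) is divided at the children's generation into 5 shares of 70,000. Samir, Vikram, and Fionn each take 70,000. The 2 shares of the deceased (Lorcan and Lena) are combined into a pool of 140,000.
That pool (140,000) is divided at the grandchildren's generation equally among Sorcha, Yevgeni, Gabor, and Flora: 35,000 each.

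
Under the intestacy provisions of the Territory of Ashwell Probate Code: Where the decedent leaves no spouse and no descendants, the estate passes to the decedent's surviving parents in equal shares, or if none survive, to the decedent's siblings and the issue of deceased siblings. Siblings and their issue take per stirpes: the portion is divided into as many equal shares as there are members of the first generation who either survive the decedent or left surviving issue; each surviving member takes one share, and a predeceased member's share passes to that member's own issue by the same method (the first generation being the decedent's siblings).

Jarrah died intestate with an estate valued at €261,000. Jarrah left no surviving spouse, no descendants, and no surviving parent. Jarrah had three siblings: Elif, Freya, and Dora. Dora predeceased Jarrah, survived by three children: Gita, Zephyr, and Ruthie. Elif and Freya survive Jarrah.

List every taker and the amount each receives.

Elif: €87,000; Freya: €87,000; Gita: €29,000; Zephyr: €29,000; Ruthie: €29,000

The entire €261,000 passes to the siblings and their issue.
That amount (€261,000) is divided into 3 shares of €87,000: Elif and Freya each take €87,000; Dora's €87,000 share passes to Dora's issue.
Dora's share (€87,000) is divided into 3 shares of €29,000: Gita, Zephyr, and Ruthie each take €29,000.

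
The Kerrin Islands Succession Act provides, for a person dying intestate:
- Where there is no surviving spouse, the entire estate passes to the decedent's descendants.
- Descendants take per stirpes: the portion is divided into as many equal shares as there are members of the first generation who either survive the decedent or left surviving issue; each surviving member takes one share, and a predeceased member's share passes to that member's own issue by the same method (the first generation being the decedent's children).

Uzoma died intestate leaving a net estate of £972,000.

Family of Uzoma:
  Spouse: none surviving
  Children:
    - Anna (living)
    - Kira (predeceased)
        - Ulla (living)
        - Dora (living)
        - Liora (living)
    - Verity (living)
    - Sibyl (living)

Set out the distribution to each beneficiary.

The entire £972,000 passes to the descendants.
That amount (£972,000) is divided into 4 shares of £243,000: Anna, Verity, and Sibyl each take £243,000; Kira's £243,000 share passes to Kira's issue.
Kira's share (£243,000) is divided into 3 shares of £81,000: Ulla, Dora, and Liora each take £81,000.

Anna: £243,000; Ulla: £81,000; Dora: £81,000; Liora: £81,000; Verity: £243,000; Sibyl: £243,000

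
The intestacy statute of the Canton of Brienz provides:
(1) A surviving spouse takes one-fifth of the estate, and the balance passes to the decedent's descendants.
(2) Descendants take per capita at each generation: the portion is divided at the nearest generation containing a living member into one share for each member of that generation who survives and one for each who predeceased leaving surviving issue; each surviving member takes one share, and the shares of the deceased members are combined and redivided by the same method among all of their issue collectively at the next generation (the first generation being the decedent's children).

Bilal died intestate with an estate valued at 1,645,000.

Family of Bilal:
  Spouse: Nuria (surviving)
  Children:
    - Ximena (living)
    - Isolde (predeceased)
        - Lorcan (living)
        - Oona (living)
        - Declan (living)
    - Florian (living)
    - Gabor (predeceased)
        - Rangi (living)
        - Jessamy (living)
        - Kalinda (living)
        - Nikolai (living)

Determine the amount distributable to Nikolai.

Nuria takes one-fifth of 1,645,000 = 329,000. The remaining 1,316,000 passes to the descendants.
The descendants' portion (1,316,000) is divided at the children's generation into 4 shares of 329,000. Ximena and Florian each take 329,000. The 2 shares of the deceased (Isolde and Gabor) are combined into a pool of 658,000.
That pool (658,000) is divided at the grandchildren's generation equally among Lorcan, Oona, Declan, Rangi, Jessamy, Kalinda, and Nikolai: 94,000 each.

Nikolai receives 94,000.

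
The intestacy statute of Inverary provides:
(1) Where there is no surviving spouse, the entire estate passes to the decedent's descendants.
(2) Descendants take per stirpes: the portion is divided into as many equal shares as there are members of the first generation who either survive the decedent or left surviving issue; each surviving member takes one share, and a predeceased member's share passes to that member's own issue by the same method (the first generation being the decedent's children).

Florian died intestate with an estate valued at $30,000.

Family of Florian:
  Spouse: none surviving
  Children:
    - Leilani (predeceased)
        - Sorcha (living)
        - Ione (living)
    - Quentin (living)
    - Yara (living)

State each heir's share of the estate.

Sorcha: $5,000; Ione: $5,000; Quentin: $10,000; Yara: $10,000

The entire $30,000 passes to the descendants.
That amount ($30,000) is divided into 3 shares of $10,000: Quentin and Yara each take $10,000; Leilani's $10,000 share passes to Leilani's issue.
Leilani's share ($10,000) is divided into 2 shares of $5,000: Sorcha and Ione each take $5,000.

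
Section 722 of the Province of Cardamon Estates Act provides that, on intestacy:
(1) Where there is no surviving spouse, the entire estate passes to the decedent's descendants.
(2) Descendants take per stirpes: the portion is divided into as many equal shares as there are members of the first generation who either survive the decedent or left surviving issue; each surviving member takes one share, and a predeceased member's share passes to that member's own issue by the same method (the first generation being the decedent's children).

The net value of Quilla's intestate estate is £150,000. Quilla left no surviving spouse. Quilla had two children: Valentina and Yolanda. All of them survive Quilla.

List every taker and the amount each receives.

The entire £150,000 passes to the descendants.
That amount (£150,000) is divided into 2 shares of £75,000: Valentina and Yolanda each take £75,000.

Valentina: £75,000; Yolanda: £75,000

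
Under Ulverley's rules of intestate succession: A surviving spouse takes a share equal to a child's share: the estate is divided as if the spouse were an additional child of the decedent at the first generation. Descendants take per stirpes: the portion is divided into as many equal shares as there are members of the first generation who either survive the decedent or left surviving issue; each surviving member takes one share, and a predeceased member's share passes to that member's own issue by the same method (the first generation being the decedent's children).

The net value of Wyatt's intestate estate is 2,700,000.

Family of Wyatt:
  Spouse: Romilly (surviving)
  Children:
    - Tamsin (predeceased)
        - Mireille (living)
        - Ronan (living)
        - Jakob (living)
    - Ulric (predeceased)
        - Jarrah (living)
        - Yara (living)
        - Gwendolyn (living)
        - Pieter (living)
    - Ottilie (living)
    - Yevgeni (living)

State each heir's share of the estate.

Romilly: 540,000; Mireille: 180,000; Ronan: 180,000; Jakob: 180,000; Jarrah: 135,000; Yara: 135,000; Gwendolyn: 135,000; Pieter: 135,000; Ottilie: 540,000; Yevgeni: 540,000

The spouse counts as an additional share at the children's level, so there are 5 primary shares of 540,000. Romilly takes one such share (540,000).
The children's combined portion (2,160,000) is divided into 4 shares of 540,000: Ottilie and Yevgeni each take 540,000; Tamsin's 540,000 share passes to Tamsin's issue; Ulric's 540,000 share passes to Ulric's issue.
Tamsin's share (540,000) is divided into 3 shares of 180,000: Mireille, Ronan, and Jakob each take 180,000.
Ulric's share (540,000) is divided into 4 shares of 135,000: Jarrah, Yara, Gwendolyn, and Pieter each take 135,000.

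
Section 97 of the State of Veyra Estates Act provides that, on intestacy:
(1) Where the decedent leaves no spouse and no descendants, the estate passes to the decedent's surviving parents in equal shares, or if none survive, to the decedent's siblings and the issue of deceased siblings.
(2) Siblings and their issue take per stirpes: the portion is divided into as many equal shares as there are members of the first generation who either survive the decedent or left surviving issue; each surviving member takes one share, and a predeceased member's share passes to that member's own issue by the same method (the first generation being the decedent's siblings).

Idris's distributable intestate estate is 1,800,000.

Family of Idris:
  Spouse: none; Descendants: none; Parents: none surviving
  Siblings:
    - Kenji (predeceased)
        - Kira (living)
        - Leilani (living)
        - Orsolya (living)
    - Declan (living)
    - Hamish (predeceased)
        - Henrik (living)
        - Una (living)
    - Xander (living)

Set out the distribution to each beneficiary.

Kira: 150,000; Leilani: 150,000; Orsolya: 150,000; Declan: 450,000; Henrik: 225,000; Una: 225,000; Xander: 450,000

The entire 1,800,000 passes to the siblings and their issue.
That amount (1,800,000) is divided into 4 shares of 450,000: Declan and Xander each take 450,000; Kenji's 450,000 share passes to Kenji's issue; Hamish's 450,000 share passes to Hamish's issue.
Kenji's share (450,000) is divided into 3 shares of 150,000: Kira, Leilani, and Orsolya each take 150,000.
Hamish's share (450,000) is divided into 2 shares of 225,000: Henrik and Una each take 225,000.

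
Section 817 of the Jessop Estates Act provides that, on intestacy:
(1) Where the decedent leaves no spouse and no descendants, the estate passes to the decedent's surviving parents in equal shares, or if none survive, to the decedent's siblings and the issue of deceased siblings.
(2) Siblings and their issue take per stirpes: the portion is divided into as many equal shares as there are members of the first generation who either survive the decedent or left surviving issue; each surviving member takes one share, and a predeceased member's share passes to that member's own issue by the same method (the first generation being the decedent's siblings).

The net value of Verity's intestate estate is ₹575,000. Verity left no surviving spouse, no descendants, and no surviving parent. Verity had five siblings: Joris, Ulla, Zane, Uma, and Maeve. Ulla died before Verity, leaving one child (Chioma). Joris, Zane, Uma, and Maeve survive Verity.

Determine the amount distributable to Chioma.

The entire ₹575,000 passes to the siblings and their issue.
That amount (₹575,000) is divided into 5 shares of ₹115,000: Joris, Zane, Uma, and Maeve each take ₹115,000; Ulla's ₹115,000 share passes to Ulla's issue.
Ulla's share (₹115,000) passes entirely to Chioma.

Chioma receives ₹115,000.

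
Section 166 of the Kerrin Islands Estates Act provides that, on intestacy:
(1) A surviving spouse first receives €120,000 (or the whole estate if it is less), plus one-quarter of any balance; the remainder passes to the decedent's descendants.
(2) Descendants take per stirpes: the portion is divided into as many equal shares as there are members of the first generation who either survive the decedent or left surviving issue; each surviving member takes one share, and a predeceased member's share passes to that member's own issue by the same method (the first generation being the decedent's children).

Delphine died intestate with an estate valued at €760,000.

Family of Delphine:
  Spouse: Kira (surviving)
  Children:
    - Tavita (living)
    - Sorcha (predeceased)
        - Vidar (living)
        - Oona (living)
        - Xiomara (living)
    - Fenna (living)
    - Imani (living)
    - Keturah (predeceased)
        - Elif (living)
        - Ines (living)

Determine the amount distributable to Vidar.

Kira first takes €120,000, leaving a balance of €640,000. Kira then takes one-quarter of the balance (€160,000), for a total of €280,000. The remaining €480,000 passes to the descendants.
The descendants' portion (€480,000) is divided into 5 shares of €96,000: Tavita, Fenna, and Imani each take €96,000; Sorcha's €96,000 share passes to Sorcha's issue; Keturah's €96,000 share passes to Keturah's issue.
Sorcha's share (€96,000) is divided into 3 shares of €32,000: Vidar, Oona, and Xiomara each take €32,000.
Keturah's share (€96,000) is divided into 2 shares of €48,000: Elif and Ines each take €48,000.

Vidar receives €32,000.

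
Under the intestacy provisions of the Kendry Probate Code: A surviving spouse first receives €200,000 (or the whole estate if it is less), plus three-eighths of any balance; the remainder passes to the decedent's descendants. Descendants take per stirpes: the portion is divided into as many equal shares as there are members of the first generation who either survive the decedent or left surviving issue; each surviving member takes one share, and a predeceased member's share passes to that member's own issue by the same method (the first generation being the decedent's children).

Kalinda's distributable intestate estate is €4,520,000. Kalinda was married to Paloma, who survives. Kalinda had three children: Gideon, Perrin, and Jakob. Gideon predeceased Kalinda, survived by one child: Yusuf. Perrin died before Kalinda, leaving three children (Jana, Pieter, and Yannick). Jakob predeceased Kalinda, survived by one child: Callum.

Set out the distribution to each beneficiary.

Paloma: €1,820,000; Yusuf: €900,000; Jana: €300,000; Pieter: €300,000; Yannick: €300,000; Callum: €900,000

Paloma first takes €200,000, leaving a balance of €4,320,000. Paloma then takes three-eighths of the balance (€1,620,000), for a total of €1,820,000. The remaining €2,700,000 passes to the descendants.
The descendants' portion (€2,700,000) is divided into 3 shares of €900,000: Gideon's €900,000 share passes to Gideon's issue; Perrin's €900,000 share passes to Perrin's issue; Jakob's €900,000 share passes to Jakob's issue.
Gideon's share (€900,000) passes entirely to Yusuf.
Perrin's share (€900,000) is divided into 3 shares of €300,000: Jana, Pieter, and Yannick each take €300,000.
Jakob's share (€900,000) passes entirely to Callum.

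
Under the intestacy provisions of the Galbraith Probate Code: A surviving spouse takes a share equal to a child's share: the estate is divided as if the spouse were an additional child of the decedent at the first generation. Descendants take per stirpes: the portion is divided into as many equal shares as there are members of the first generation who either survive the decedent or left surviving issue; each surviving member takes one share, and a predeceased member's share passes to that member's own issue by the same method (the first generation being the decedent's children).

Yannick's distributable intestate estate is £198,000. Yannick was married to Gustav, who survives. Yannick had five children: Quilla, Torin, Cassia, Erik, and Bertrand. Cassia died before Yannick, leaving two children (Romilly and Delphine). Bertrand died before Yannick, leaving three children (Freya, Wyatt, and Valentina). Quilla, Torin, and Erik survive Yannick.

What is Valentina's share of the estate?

Valentina receives £11,000.

The spouse counts as an additional share at the children's level, so there are 6 primary shares of £33,000. Gustav takes one such share (£33,000).
The children's combined portion (£165,000) is divided into 5 shares of £33,000: Quilla, Torin, and Erik each take £33,000; Cassia's £33,000 share passes to Cassia's issue; Bertrand's £33,000 share passes to Bertrand's issue.
Cassia's share (£33,000) is divided into 2 shares of £16,500: Romilly and Delphine each take £16,500.
Bertrand's share (£33,000) is divided into 3 shares of £11,000: Freya, Wyatt, and Valentina each take £11,000.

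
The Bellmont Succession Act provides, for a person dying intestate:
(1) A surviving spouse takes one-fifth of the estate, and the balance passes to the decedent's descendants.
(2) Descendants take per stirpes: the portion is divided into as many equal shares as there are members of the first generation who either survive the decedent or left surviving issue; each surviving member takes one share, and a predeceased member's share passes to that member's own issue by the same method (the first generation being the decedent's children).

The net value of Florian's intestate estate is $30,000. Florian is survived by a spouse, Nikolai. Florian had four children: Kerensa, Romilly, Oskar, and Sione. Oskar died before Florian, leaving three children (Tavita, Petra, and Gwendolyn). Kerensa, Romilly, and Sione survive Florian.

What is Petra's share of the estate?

Petra receives $2,000.

Nikolai takes one-fifth of $30,000 = $6,000. The remaining $24,000 passes to the descendants.
The descendants' portion ($24,000) is divided into 4 shares of $6,000: Kerensa, Romilly, and Sione each take $6,000; Oskar's $6,000 share passes to Oskar's issue.
Oskar's share ($6,000) is divided into 3 shares of $2,000: Tavita, Petra, and Gwendolyn each take $2,000.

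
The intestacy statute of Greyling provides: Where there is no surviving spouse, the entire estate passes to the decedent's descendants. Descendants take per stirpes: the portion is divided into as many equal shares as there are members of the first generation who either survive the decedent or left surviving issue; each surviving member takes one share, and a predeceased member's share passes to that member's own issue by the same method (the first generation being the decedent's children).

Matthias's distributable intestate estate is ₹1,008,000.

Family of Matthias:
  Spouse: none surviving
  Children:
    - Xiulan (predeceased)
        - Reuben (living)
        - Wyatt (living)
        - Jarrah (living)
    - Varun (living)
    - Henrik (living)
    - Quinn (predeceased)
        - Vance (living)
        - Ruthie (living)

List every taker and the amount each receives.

Reuben: ₹84,000; Wyatt: ₹84,000; Jarrah: ₹84,000; Varun: ₹252,000; Henrik: ₹252,000; Vance: ₹126,000; Ruthie: ₹126,000

The entire ₹1,008,000 passes to the descendants.
That amount (₹1,008,000) is divided into 4 shares of ₹252,000: Varun and Henrik each take ₹252,000; Xiulan's ₹252,000 share passes to Xiulan's issue; Quinn's ₹252,000 share passes to Quinn's issue.
Xiulan's share (₹252,000) is divided into 3 shares of ₹84,000: Reuben, Wyatt, and Jarrah each take ₹84,000.
Quinn's share (₹252,000) is divided into 2 shares of ₹126,000: Vance and Ruthie each take ₹126,000.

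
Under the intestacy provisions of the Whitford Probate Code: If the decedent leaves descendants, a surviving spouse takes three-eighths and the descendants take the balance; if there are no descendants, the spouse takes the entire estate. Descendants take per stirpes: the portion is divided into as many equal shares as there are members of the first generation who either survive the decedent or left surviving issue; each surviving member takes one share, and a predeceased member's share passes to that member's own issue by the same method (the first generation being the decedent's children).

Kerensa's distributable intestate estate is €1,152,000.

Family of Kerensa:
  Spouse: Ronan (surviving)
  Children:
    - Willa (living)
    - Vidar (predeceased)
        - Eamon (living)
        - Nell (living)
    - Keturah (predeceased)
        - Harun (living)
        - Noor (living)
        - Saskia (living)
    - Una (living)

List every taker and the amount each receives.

Ronan takes three-eighths of €1,152,000 = €432,000. The remaining €720,000 passes to the descendants.
The descendants' portion (€720,000) is divided into 4 shares of €180,000: Willa and Una each take €180,000; Vidar's €180,000 share passes to Vidar's issue; Keturah's €180,000 share passes to Keturah's issue.
Vidar's share (€180,000) is divided into 2 shares of €90,000: Eamon and Nell each take €90,000.
Keturah's share (€180,000) is divided into 3 shares of €60,000: Harun, Noor, and Saskia each take €60,000.

Ronan: €432,000; Willa: €180,000; Eamon: €90,000; Nell: €90,000; Harun: €60,000; Noor: €60,000; Saskia: €60,000; Una: €180,000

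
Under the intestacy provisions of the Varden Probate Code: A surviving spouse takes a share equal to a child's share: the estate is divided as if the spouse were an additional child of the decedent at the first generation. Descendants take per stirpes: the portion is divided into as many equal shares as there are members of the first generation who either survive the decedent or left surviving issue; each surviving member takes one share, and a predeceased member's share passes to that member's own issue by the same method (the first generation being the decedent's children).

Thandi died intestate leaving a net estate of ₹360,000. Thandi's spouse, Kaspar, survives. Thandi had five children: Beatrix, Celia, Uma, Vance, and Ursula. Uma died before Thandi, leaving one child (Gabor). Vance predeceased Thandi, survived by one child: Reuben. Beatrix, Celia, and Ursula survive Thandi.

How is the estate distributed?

The spouse counts as an additional share at the children's level, so there are 6 primary shares of ₹60,000. Kaspar takes one such share (₹60,000).
The children's combined portion (₹300,000) is divided into 5 shares of ₹60,000: Beatrix, Celia, and Ursula each take ₹60,000; Uma's ₹60,000 share passes to Uma's issue; Vance's ₹60,000 share passes to Vance's issue.
Uma's share (₹60,000) passes entirely to Gabor.
Vance's share (₹60,000) passes entirely to Reuben.

Kaspar: ₹60,000; Beatrix: ₹60,000; Celia: ₹60,000; Gabor: ₹60,000; Reuben: ₹60,000; Ursula: ₹60,000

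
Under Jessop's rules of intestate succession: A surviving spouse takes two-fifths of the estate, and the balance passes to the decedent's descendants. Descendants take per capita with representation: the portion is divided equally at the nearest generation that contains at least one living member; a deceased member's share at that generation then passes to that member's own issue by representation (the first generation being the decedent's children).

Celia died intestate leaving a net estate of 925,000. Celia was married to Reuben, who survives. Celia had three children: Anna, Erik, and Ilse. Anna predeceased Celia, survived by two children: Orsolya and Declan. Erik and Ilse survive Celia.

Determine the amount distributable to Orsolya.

Orsolya receives 92,500.

Reuben takes two-fifths of 925,000 = 370,000. The remaining 555,000 passes to the descendants.
The descendants' portion (555,000) is divided into 3 shares of 185,000: Erik and Ilse each take 185,000; Anna's 185,000 share passes to Anna's issue.
Anna's share (185,000) is divided into 2 shares of 92,500: Orsolya and Declan each take 92,500.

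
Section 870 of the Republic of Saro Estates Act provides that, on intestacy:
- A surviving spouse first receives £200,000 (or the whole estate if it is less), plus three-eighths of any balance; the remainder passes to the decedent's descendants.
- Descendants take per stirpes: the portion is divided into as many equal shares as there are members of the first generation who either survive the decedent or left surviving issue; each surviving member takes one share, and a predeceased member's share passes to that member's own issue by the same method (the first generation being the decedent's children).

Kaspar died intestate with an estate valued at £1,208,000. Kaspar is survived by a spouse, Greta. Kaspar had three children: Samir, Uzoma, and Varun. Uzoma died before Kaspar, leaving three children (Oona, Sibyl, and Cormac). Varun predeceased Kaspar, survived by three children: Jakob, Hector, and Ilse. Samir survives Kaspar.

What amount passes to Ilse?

Greta first takes £200,000, leaving a balance of £1,008,000. Greta then takes three-eighths of the balance (£378,000), for a total of £578,000. The remaining £630,000 passes to the descendants.
The descendants' portion (£630,000) is divided into 3 shares of £210,000: Samir takes £210,000; Uzoma's £210,000 share passes to Uzoma's issue; Varun's £210,000 share passes to Varun's issue.
Uzoma's share (£210,000) is divided into 3 shares of £70,000: Oona, Sibyl, and Cormac each take £70,000.
Varun's share (£210,000) is divided into 3 shares of £70,000: Jakob, Hector, and Ilse each take £70,000.

Ilse receives £70,000.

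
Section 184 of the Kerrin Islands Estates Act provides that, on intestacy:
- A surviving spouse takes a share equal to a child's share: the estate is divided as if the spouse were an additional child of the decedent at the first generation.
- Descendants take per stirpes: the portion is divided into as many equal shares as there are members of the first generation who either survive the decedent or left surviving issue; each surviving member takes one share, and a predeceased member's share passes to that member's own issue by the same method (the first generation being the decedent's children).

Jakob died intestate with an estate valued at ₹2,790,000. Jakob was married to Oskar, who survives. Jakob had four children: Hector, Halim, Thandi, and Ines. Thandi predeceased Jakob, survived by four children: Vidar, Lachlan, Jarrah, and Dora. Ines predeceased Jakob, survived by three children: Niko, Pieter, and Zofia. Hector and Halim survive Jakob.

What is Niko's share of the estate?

The spouse counts as an additional share at the children's level, so there are 5 primary shares of ₹558,000. Oskar takes one such share (₹558,000).
The children's combined portion (₹2,232,000) is divided into 4 shares of ₹558,000: Hector and Halim each take ₹558,000; Thandi's ₹558,000 share passes to Thandi's issue; Ines's ₹558,000 share passes to Ines's issue.
Thandi's share (₹558,000) is divided into 4 shares of ₹139,500: Vidar, Lachlan, Jarrah, and Dora each take ₹139,500.
Ines's share (₹558,000) is divided into 3 shares of ₹186,000: Niko, Pieter, and Zofia each take ₹186,000.

Niko receives ₹186,000.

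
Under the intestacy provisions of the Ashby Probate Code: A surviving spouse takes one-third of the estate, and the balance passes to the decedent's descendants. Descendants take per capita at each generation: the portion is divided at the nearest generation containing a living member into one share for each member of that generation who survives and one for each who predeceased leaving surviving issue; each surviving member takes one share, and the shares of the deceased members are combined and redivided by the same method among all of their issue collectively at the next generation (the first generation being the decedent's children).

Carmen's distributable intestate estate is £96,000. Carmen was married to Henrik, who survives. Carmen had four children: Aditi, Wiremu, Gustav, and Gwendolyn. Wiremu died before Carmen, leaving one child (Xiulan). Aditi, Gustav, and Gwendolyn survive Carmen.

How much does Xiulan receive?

Xiulan receives £16,000.

Henrik takes one-third of £96,000 = £32,000. The remaining £64,000 passes to the descendants.
The descendants' portion (£64,000) is divided at the children's generation into 4 shares of £16,000. Aditi, Gustav, and Gwendolyn each take £16,000. The remaining share for the deceased Wiremu (£16,000) is carried to the next generation.
That pool (£16,000) passes entirely to Xiulan, the sole taker at the grandchildren's generation.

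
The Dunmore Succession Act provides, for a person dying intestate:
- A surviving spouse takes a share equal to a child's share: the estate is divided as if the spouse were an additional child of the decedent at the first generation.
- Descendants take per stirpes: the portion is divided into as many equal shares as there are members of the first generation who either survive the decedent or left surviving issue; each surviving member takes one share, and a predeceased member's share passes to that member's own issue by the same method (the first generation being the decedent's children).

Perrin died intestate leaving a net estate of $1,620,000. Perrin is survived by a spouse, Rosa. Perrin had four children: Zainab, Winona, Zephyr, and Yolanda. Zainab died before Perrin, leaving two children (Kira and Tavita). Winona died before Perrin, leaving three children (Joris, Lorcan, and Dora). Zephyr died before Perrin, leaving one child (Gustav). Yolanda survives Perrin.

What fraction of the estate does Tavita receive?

Tavita receives 1/10 of the estate.

The spouse counts as an additional share at the children's level, so there are 5 primary shares of $324,000. Rosa takes one such share ($324,000).
The children's combined portion ($1,296,000) is divided into 4 shares of $324,000: Yolanda takes $324,000; Zainab's $324,000 share passes to Zainab's issue; Winona's $324,000 share passes to Winona's issue; Zephyr's $324,000 share passes to Zephyr's issue.
Zainab's share ($324,000) is divided into 2 shares of $162,000: Kira and Tavita each take $162,000.
Winona's share ($324,000) is divided into 3 shares of $108,000: Joris, Lorcan, and Dora each take $108,000.
Zephyr's share ($324,000) passes entirely to Gustav.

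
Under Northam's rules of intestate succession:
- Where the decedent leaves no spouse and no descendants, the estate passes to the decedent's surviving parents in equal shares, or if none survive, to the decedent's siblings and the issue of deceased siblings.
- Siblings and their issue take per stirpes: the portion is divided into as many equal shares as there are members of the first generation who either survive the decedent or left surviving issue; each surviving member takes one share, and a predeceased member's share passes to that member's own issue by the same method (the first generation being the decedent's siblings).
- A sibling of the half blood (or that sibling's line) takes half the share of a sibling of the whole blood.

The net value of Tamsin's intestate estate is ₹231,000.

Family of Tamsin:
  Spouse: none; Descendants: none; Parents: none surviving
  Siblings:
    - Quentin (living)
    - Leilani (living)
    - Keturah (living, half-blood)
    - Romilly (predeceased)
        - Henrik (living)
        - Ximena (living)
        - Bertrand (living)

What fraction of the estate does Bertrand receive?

The entire ₹231,000 passes to the siblings and their issue.
Counting each half-blood sibling's line as half a unit, there are 7/2 units in ₹231,000, so one unit is ₹66,000. Whole-blood lines (Quentin, Leilani, and Romilly) take ₹66,000 each; half-blood lines (Keturah) take ₹33,000 each.
Romilly's share (₹66,000) is divided into 3 shares of ₹22,000: Henrik, Ximena, and Bertrand each take ₹22,000.

Bertrand receives 2/21 of the estate.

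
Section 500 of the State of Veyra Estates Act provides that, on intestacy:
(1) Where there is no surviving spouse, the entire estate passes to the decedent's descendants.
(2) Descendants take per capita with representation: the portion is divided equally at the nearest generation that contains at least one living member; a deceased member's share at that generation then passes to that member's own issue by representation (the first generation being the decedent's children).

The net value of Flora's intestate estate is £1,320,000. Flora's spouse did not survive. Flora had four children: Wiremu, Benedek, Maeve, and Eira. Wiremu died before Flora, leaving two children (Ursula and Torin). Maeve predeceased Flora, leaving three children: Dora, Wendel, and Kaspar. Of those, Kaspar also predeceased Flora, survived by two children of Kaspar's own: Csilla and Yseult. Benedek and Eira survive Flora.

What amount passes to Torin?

The entire £1,320,000 passes to the descendants.
That amount (£1,320,000) is divided into 4 shares of £330,000: Benedek and Eira each take £330,000; Wiremu's £330,000 share passes to Wiremu's issue; Maeve's £330,000 share passes to Maeve's issue.
Wiremu's share (£330,000) is divided into 2 shares of £165,000: Ursula and Torin each take £165,000.
Maeve's share (£330,000) is divided into 3 shares of £110,000: Dora and Wendel each take £110,000; Kaspar's £110,000 share passes to Kaspar's issue.
Kaspar's share (£110,000) is divided into 2 shares of £55,000: Csilla and Yseult each take £55,000.

Torin receives £165,000.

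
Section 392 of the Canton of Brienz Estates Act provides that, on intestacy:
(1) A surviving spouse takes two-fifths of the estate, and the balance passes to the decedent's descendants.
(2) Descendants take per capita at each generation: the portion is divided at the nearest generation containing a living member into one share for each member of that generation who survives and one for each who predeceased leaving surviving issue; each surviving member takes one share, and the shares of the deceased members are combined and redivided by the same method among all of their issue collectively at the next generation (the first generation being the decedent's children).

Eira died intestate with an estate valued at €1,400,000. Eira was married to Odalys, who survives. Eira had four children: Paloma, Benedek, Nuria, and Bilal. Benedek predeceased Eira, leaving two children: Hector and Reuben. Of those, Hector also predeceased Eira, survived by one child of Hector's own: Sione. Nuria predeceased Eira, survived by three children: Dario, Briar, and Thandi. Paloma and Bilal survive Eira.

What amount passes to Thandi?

Thandi receives €84,000.

Odalys takes two-fifths of €1,400,000 = €560,000. The remaining €840,000 passes to the descendants.
The descendants' portion (€840,000) is divided at the children's generation into 4 shares of €210,000. Paloma and Bilal each take €210,000. The 2 shares of the deceased (Benedek and Nuria) are combined into a pool of €420,000.
That pool (€420,000) is divided at the grandchildren's generation into 5 shares of €84,000. Reuben, Dario, Briar, and Thandi each take €84,000. The remaining share for the deceased Hector (€84,000) is carried to the next generation.
That pool (€84,000) passes entirely to Sione, the sole taker at the great-grandchildren's generation.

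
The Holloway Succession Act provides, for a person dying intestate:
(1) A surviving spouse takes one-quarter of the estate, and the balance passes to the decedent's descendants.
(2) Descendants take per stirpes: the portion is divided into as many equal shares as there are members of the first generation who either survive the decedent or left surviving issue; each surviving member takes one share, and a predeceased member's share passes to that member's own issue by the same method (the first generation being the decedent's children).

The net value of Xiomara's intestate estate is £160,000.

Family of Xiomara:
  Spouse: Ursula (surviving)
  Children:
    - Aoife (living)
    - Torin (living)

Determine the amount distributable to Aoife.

Ursula takes one-quarter of £160,000 = £40,000. The remaining £120,000 passes to the descendants.
The descendants' portion (£120,000) is divided into 2 shares of £60,000: Aoife and Torin each take £60,000.

Aoife receives £60,000.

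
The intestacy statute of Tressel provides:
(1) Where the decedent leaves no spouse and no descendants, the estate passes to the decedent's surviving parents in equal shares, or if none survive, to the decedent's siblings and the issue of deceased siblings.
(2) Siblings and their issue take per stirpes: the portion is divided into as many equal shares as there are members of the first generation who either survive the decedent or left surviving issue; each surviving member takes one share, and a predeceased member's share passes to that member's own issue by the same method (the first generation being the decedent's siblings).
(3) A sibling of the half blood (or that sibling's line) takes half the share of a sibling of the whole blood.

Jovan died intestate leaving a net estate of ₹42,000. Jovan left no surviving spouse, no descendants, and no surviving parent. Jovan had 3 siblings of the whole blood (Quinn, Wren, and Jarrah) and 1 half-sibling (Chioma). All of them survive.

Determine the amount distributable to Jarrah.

The entire ₹42,000 passes to the siblings and their issue.
Counting each half-blood sibling's line as half a unit, there are 7/2 units in ₹42,000, so one unit is ₹12,000. Whole-blood lines (Quinn, Wren, and Jarrah) take ₹12,000 each; half-blood lines (Chioma) take ₹6,000 each.

Jarrah receives ₹12,000.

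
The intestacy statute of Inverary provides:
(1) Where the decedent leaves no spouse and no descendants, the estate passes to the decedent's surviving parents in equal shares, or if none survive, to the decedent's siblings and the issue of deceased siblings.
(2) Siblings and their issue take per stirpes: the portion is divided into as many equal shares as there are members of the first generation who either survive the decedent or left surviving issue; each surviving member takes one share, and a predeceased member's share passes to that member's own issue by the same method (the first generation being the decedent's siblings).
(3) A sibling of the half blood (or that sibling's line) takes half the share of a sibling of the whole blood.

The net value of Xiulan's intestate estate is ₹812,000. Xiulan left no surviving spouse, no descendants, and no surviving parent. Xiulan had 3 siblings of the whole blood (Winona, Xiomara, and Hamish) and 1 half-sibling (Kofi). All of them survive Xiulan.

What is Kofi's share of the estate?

Kofi receives ₹116,000.

The entire ₹812,000 passes to the siblings and their issue.
Counting each half-blood sibling's line as half a unit, there are 7/2 units in ₹812,000, so one unit is ₹232,000. Whole-blood lines (Winona, Xiomara, and Hamish) take ₹232,000 each; half-blood lines (Kofi) take ₹116,000 each.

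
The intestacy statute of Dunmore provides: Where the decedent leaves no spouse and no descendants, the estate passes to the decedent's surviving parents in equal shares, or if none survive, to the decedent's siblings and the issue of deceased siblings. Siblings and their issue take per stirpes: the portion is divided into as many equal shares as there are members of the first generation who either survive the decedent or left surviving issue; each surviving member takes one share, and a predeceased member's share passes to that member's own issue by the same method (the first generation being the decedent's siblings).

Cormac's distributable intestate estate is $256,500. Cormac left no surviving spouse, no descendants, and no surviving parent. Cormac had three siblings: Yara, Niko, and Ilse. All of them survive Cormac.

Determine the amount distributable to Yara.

Yara receives $85,500.

The entire $256,500 passes to the siblings and their issue.
That amount ($256,500) is divided into 3 shares of $85,500: Yara, Niko, and Ilse each take $85,500.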